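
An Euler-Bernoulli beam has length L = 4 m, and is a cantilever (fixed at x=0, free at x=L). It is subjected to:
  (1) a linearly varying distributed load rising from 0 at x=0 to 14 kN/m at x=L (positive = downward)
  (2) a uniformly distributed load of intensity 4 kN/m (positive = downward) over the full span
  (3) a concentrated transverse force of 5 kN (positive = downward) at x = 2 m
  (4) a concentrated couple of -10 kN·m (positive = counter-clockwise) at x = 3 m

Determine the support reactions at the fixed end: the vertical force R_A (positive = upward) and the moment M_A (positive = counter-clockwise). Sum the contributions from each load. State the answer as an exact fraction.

Load 1 — triangular load w₀=14 kN/m (0→w₀ over full span):
  R_A = w₀L/2 = 14·4/2 = 28 kN
  M_A = w₀L²/3 = 14·4²/3 = 224/3 kN·m
Load 2 — uniform load w=4 kN/m over full span:
  R_A = wL = 4·4 = 16 kN
  M_A = wL²/2 = 4·4²/2 = 32 kN·m
Load 3 — point force P=5 kN at a=2 m (b=L-a=2):
  R_A = P = 5 kN
  M_A = Pa = 5·2 = 10 kN·m
Load 4 — applied couple M₀=-10 kN·m at a=3 m (b=L-a=1):
  R_A = 0 kN
  M_A = -M₀ = -(-10) = 10 kN·m
Superposition: R_A = 49 kN, M_A = 380/3 kN·m

R_A = 49 kN, M_A = 380/3 kN·m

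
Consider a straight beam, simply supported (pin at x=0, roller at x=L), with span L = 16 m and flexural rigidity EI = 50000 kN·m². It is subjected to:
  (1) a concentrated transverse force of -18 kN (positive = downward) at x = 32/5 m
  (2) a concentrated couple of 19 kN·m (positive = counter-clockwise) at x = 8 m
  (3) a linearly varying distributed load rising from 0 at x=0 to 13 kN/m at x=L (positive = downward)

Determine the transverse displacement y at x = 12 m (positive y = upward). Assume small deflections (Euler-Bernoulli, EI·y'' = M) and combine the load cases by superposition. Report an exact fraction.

y(12) = -587239/9375000 m

Load 1 — point force P=-18 kN at a=32/5 m (b=L-a=48/5):
  y_1 = -Pa(L-x)(2Lx-a²-x²)/(6LEI)  [x>a] = -(-18)·(32/5)·(16-12)·(2·16·12-(32/5)²-12²)/(6·16·50000) = 7464/390625 m
Load 2 — applied couple M₀=19 kN·m at a=8 m (b=L-a=8):
  y_2 = (M₀x³/(6L)-M₀(x-a)²/2+C₁x)/EI  [x>a] with C₁=M₀(3b²-L²)/(6L)=-38/3 = (19·12³/(6·16)-19·(12-8)²/2+(-38/3)·12)/50000 = 19/25000 m
Load 3 — triangular load w₀=13 kN/m (0→w₀ over full span):
  y_3 = -w₀x(7L⁴-10L²x²+3x⁴)/(360LEI) = -13·12·(7·16⁴-10·16²·12²+3·12⁴)/(360·16·50000) = -1547/18750 m
Superposition: y = Σ y_i = -587239/9375000 m ≈ -0.062639 m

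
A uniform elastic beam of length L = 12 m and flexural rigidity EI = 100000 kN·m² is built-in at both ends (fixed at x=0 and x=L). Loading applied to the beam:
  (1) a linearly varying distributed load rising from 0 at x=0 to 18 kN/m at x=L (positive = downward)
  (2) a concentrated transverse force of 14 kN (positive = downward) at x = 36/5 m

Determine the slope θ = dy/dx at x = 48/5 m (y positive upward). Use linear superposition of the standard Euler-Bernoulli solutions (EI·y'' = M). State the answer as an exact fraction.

θ(48/5) = 32157/19531250 rad

Load 1 — triangular load w₀=18 kN/m (0→w₀ over full span):
  θ_1 = -w₀(2x(L-x)(L-2x)(x+2L)+x²(L-x)²)/(120LEI) = -18·(2·(48/5)·(12-(48/5))·(12-2·(48/5))·((48/5)+2·12)+(48/5)²·(12-(48/5))²)/(120·12·100000) = 2592/1953125 rad
Load 2 — point force P=14 kN at a=36/5 m (b=L-a=24/5):
  θ_2 = Pa²(L-x)(2bL-(3b+a)(L-x))/(2L³EI)  [x>a] = 14·(36/5)²·(12-(48/5))·(2·(24/5)·12-(3·(24/5)+(36/5))·(12-(48/5)))/(2·12³·100000) = 6237/19531250 rad
Superposition: θ = Σ θ_i = 32157/19531250 rad ≈ 0.001646 rad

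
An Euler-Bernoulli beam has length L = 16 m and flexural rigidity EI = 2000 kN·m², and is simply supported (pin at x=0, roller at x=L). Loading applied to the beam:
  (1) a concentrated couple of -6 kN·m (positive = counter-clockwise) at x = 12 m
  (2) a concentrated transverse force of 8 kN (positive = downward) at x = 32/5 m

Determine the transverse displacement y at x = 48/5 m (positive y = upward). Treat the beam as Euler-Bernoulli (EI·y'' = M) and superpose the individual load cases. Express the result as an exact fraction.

Load 1 — applied couple M₀=-6 kN·m at a=12 m (b=L-a=4):
  y_1 = (M₀x³/(6L)+C₁x)/EI  [x≤a] with C₁=M₀(3b²-L²)/(6L)=13 = ((-6)·(48/5)³/(6·16)+13·(48/5))/2000 = 543/15625 m
Load 2 — point force P=8 kN at a=32/5 m (b=L-a=48/5):
  y_2 = -Pa(L-x)(2Lx-a²-x²)/(6LEI)  [x>a] = -8·(32/5)·(16-(48/5))·(2·16·(48/5)-(32/5)²-(48/5)²)/(6·16·2000) = -69632/234375 m
Superposition: y = Σ y_i = -61487/234375 m ≈ -0.262345 m

y(48/5) = -61487/234375 m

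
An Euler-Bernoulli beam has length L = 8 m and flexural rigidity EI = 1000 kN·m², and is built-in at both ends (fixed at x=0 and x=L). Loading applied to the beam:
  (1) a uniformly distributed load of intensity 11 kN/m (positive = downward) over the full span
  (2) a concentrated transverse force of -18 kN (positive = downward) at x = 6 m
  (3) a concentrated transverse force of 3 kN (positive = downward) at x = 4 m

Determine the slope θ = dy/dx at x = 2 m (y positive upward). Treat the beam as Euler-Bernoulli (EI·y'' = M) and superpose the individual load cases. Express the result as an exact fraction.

θ(2) = -313/8000 rad

Load 1 — uniform load w=11 kN/m over full span:
  θ_1 = -wx(L-x)(L-2x)/(12EI) = -11·2·(8-2)·(8-2·2)/(12·1000) = -11/250 rad
Load 2 — point force P=-18 kN at a=6 m (b=L-a=2):
  θ_2 = -Pb²x(2aL-(3a+b)x)/(2L³EI)  [x≤a] = -(-18)·2²·2·(2·6·8-(3·6+2)·2)/(2·8³·1000) = 63/8000 rad
Load 3 — point force P=3 kN at a=4 m (b=L-a=4):
  θ_3 = -Pb²x(2aL-(3a+b)x)/(2L³EI)  [x≤a] = -3·4²·2·(2·4·8-(3·4+4)·2)/(2·8³·1000) = -3/1000 rad
Superposition: θ = Σ θ_i = -313/8000 rad ≈ -0.039125 rad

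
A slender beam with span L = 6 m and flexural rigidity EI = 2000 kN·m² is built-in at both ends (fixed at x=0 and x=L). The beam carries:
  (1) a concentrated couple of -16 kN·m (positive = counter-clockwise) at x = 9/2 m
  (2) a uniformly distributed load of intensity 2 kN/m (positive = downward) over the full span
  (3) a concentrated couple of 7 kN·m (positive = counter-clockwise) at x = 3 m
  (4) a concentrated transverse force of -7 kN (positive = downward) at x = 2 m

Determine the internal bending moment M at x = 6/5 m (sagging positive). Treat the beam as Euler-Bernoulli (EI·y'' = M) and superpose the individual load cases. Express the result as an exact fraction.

M(6/5) = 151/100 kN·m

Load 1 — applied couple M₀=-16 kN·m at a=9/2 m (b=L-a=3/2):
  M_1 = R_Ax - M_A  [x≤a] with R_A=-3, M_A=-5 = (-3)·(6/5) - (-5) = 7/5 kN·m
Load 2 — uniform load w=2 kN/m over full span:
  M_2 = wLx/2 - wL²/12 - wx²/2 = 2·6·(6/5)/2 - 2·6²/12 - 2·(6/5)²/2 = -6/25 kN·m
Load 3 — applied couple M₀=7 kN·m at a=3 m (b=L-a=3):
  M_3 = R_Ax - M_A  [x≤a] with R_A=7/4, M_A=7/4 = (7/4)·(6/5) - (7/4) = 7/20 kN·m
Load 4 — point force P=-7 kN at a=2 m (b=L-a=4):
  M_4 = Pb²(3a+b)x/L³ - Pab²/L²  [x≤a] = (-7)·4²·(3·2+4)·(6/5)/6³ - (-7)·2·4²/6² = 0 kN·m
Superposition: M = Σ M_i = 151/100 kN·m ≈ 1.510000 kN·m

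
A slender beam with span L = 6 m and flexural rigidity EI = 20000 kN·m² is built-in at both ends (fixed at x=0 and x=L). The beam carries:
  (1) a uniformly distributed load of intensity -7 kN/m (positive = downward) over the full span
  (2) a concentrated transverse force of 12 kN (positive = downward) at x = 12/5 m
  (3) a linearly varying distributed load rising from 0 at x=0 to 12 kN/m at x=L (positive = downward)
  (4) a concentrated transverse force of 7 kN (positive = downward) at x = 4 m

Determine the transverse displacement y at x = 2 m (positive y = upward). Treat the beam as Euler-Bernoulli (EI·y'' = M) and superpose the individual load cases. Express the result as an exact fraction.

y(2) = -26419/50625000 m

Load 1 — uniform load w=-7 kN/m over full span:
  y_1 = -wx²(L-x)²/(24EI) = -(-7)·2²·(6-2)²/(24·20000) = 7/7500 m
Load 2 — point force P=12 kN at a=12/5 m (b=L-a=18/5):
  y_2 = -Pb²x²(3aL-(3a+b)x)/(6L³EI)  [x≤a] = -12·(18/5)²·2²·(3·(12/5)·6-(3·(12/5)+(18/5))·2)/(6·6³·20000) = -81/156250 m
Load 3 — triangular load w₀=12 kN/m (0→w₀ over full span):
  y_3 = -w₀x²(L-x)²(x+2L)/(120LEI) = -12·2²·(6-2)²·(2+2·6)/(120·6·20000) = -7/9375 m
Load 4 — point force P=7 kN at a=4 m (b=L-a=2):
  y_4 = -Pb²x²(3aL-(3a+b)x)/(6L³EI)  [x≤a] = -7·2²·2²·(3·4·6-(3·4+2)·2)/(6·6³·20000) = -77/405000 m
Superposition: y = Σ y_i = -26419/50625000 m ≈ -0.000522 m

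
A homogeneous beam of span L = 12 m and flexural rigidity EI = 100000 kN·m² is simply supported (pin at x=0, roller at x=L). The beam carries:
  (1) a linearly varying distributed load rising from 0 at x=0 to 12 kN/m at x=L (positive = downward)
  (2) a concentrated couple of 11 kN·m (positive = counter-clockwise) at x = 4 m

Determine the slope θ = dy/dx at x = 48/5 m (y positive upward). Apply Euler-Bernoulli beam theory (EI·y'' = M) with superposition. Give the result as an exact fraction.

Load 1 — triangular load w₀=12 kN/m (0→w₀ over full span):
  θ_1 = -w₀(7L⁴-30L²x²+15x⁴)/(360LEI) = -12·(7·12⁴-30·12²·(48/5)²+15·(48/5)⁴)/(360·12·100000) = 6813/1953125 rad
Load 2 — applied couple M₀=11 kN·m at a=4 m (b=L-a=8):
  θ_2 = (M₀x²/(2L)-M₀(x-a)+C₁)/EI  [x>a] with C₁=M₀(3b²-L²)/(6L)=22/3 = (11·(48/5)²/(2·12)-11·((48/5)-4)+(22/3))/100000 = -451/3750000 rad
Superposition: θ = Σ θ_i = 315749/93750000 rad ≈ 0.003368 rad

θ(48/5) = 315749/93750000 rad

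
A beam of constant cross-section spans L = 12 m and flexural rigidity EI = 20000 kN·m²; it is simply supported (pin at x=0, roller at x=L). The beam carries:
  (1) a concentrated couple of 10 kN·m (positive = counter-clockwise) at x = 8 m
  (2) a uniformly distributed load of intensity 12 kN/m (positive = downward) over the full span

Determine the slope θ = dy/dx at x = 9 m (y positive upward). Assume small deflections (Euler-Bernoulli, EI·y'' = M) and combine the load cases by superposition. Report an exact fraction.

Load 1 — applied couple M₀=10 kN·m at a=8 m (b=L-a=4):
  θ_1 = (M₀x²/(2L)-M₀(x-a)+C₁)/EI  [x>a] with C₁=M₀(3b²-L²)/(6L)=-40/3 = (10·9²/(2·12)-10·(9-8)+(-40/3))/20000 = 1/1920 rad
Load 2 — uniform load w=12 kN/m over full span:
  θ_2 = -w(L³-6Lx²+4x³)/(24EI) = -12·(12³-6·12·9²+4·9³)/(24·20000) = 297/10000 rad
Superposition: θ = Σ θ_i = 7253/240000 rad ≈ 0.030221 rad

θ(9) = 7253/240000 rad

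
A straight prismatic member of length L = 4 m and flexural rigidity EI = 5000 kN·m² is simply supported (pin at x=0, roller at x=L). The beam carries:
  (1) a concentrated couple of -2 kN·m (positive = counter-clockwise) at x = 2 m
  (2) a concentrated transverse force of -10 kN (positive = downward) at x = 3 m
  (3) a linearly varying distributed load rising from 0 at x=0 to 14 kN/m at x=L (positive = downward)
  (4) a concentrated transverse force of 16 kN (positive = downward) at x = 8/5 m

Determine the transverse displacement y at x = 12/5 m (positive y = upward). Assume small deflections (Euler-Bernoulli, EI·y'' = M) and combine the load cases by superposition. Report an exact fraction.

y(12/5) = -1507139/234375000 m

Load 1 — applied couple M₀=-2 kN·m at a=2 m (b=L-a=2):
  y_1 = (M₀x³/(6L)-M₀(x-a)²/2+C₁x)/EI  [x>a] with C₁=M₀(3b²-L²)/(6L)=1/3 = ((-2)·(12/5)³/(6·4)-(-2)·((12/5)-2)²/2+(1/3)·(12/5))/5000 = -3/78125 m
Load 2 — point force P=-10 kN at a=3 m (b=L-a=1):
  y_2 = -Pbx(L²-b²-x²)/(6LEI)  [x≤a] = -(-10)·1·(12/5)·(4²-1²-(12/5)²)/(6·4·5000) = 231/125000 m
Load 3 — triangular load w₀=14 kN/m (0→w₀ over full span):
  y_3 = -w₀x(7L⁴-10L²x²+3x⁴)/(360LEI) = -14·(12/5)·(7·4⁴-10·4²·(12/5)²+3·(12/5)⁴)/(360·4·5000) = -132608/29296875 m
Load 4 — point force P=16 kN at a=8/5 m (b=L-a=12/5):
  y_4 = -Pa(L-x)(2Lx-a²-x²)/(6LEI)  [x>a] = -16·(8/5)·(4-(12/5))·(2·4·(12/5)-(8/5)²-(12/5)²)/(6·4·5000) = -4352/1171875 m
Superposition: y = Σ y_i = -1507139/234375000 m ≈ -0.006430 m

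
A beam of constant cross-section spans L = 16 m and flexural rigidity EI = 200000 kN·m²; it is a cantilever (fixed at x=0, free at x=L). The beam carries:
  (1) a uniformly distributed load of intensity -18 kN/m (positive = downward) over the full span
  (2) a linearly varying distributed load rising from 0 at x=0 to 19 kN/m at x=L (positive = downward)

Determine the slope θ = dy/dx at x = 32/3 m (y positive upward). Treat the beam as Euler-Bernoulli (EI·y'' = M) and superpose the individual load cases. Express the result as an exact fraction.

Load 1 — uniform load w=-18 kN/m over full span:
  θ_1 = -wx(x²-3Lx+3L²)/(6EI) = -(-18)·(32/3)·((32/3)²-3·16·(32/3)+3·16²)/(6·200000) = 1664/28125 rad
Load 2 — triangular load w₀=19 kN/m (0→w₀ over full span):
  θ_2 = (w₀Lx²/4-w₀L²x/3-w₀x⁴/(24L))/EI = (19·16·(32/3)²/4-19·16²·(32/3)/3-19·(32/3)⁴/(24·16))/200000 = -35264/759375 rad
Superposition: θ = Σ θ_i = 9664/759375 rad ≈ 0.012726 rad

θ(32/3) = 9664/759375 rad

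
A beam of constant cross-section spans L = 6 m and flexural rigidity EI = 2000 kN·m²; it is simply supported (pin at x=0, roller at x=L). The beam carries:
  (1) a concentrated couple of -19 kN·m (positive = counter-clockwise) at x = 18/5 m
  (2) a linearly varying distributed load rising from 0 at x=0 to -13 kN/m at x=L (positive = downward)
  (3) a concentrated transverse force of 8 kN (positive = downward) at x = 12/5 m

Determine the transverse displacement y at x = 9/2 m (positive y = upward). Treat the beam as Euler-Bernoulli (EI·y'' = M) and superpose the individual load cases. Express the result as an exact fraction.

y(9/2) = 4047957/128000000 m

Load 1 — applied couple M₀=-19 kN·m at a=18/5 m (b=L-a=12/5):
  y_1 = (M₀x³/(6L)-M₀(x-a)²/2+C₁x)/EI  [x>a] with C₁=M₀(3b²-L²)/(6L)=247/25 = ((-19)·(9/2)³/(6·6)-(-19)·((9/2)-(18/5))²/2+(247/25)·(9/2))/2000 = 3249/1600000 m
Load 2 — triangular load w₀=-13 kN/m (0→w₀ over full span):
  y_2 = -w₀x(7L⁴-10L²x²+3x⁴)/(360LEI) = -(-13)·(9/2)·(7·6⁴-10·6²·(9/2)²+3·(9/2)⁴)/(360·6·2000) = 41769/1024000 m
Load 3 — point force P=8 kN at a=12/5 m (b=L-a=18/5):
  y_3 = -Pa(L-x)(2Lx-a²-x²)/(6LEI)  [x>a] = -8·(12/5)·(6-(9/2))·(2·6·(9/2)-(12/5)²-(9/2)²)/(6·6·2000) = -2799/250000 m
Superposition: y = Σ y_i = 4047957/128000000 m ≈ 0.031625 m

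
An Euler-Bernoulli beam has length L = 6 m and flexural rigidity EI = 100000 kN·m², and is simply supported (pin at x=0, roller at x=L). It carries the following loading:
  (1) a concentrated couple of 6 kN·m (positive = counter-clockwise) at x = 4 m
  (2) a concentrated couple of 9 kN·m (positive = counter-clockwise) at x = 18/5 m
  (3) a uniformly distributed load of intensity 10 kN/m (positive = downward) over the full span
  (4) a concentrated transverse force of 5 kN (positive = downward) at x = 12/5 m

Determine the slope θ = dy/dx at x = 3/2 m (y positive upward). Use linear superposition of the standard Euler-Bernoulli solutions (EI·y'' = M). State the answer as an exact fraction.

Load 1 — applied couple M₀=6 kN·m at a=4 m (b=L-a=2):
  θ_1 = (M₀x²/(2L)+C₁)/EI  [x≤a] with C₁=M₀(3b²-L²)/(6L)=-4 = (6·(3/2)²/(2·6)+(-4))/100000 = -23/800000 rad
Load 2 — applied couple M₀=9 kN·m at a=18/5 m (b=L-a=12/5):
  θ_2 = (M₀x²/(2L)+C₁)/EI  [x≤a] with C₁=M₀(3b²-L²)/(6L)=-117/25 = (9·(3/2)²/(2·6)+(-117/25))/100000 = -1197/40000000 rad
Load 3 — uniform load w=10 kN/m over full span:
  θ_3 = -w(L³-6Lx²+4x³)/(24EI) = -10·(6³-6·6·(3/2)²+4·(3/2)³)/(24·100000) = -99/160000 rad
Load 4 — point force P=5 kN at a=12/5 m (b=L-a=18/5):
  θ_4 = -Pb(L²-b²-3x²)/(6LEI)  [x≤a] = -5·(18/5)·(6²-(18/5)²-3·(3/2)²)/(6·6·100000) = -1629/20000000 rad
Superposition: θ = Σ θ_i = -6071/8000000 rad ≈ -0.000759 rad

θ(3/2) = -6071/8000000 rad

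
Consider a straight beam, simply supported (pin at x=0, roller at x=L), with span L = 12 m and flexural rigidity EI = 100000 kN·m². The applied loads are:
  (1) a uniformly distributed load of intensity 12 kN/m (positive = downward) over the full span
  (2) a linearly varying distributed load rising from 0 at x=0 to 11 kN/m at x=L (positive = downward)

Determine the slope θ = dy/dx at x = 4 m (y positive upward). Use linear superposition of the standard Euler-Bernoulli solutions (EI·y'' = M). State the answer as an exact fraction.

θ(4) = -871/140625 rad

Load 1 — uniform load w=12 kN/m over full span:
  θ_1 = -w(L³-6Lx²+4x³)/(24EI) = -12·(12³-6·12·4²+4·4³)/(24·100000) = -13/3125 rad
Load 2 — triangular load w₀=11 kN/m (0→w₀ over full span):
  θ_2 = -w₀(7L⁴-30L²x²+15x⁴)/(360LEI) = -11·(7·12⁴-30·12²·4²+15·4⁴)/(360·12·100000) = -286/140625 rad
Superposition: θ = Σ θ_i = -871/140625 rad ≈ -0.006194 rad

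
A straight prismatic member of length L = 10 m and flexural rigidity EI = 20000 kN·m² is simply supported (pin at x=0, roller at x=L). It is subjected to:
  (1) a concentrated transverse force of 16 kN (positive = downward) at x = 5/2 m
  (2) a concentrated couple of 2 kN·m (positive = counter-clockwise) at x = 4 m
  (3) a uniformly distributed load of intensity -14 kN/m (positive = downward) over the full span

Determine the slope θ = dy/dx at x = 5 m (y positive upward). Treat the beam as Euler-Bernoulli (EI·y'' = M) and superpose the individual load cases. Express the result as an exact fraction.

Load 1 — point force P=16 kN at a=5/2 m (b=L-a=15/2):
  θ_1 = -Pa(2L²-6Lx+3x²+a²)/(6LEI)  [x>a] = -16·(5/2)·(2·10²-6·10·5+3·5²+(5/2)²)/(6·10·20000) = 1/1600 rad
Load 2 — applied couple M₀=2 kN·m at a=4 m (b=L-a=6):
  θ_2 = (M₀x²/(2L)-M₀(x-a)+C₁)/EI  [x>a] with C₁=M₀(3b²-L²)/(6L)=4/15 = (2·5²/(2·10)-2·(5-4)+(4/15))/20000 = 23/600000 rad
Load 3 — uniform load w=-14 kN/m over full span:
  θ_3 = -w(L³-6Lx²+4x³)/(24EI) = -(-14)·(10³-6·10·5²+4·5³)/(24·20000) = 0 rad
Superposition: θ = Σ θ_i = 199/300000 rad ≈ 0.000663 rad

θ(5) = 199/300000 rad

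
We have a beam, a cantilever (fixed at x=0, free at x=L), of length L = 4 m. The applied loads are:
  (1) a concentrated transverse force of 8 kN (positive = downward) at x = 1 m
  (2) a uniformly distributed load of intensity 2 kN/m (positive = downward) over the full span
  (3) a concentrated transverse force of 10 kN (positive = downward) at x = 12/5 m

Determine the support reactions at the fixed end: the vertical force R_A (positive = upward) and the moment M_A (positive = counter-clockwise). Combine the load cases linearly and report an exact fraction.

R_A = 26 kN, M_A = 48 kN·m

Load 1 — point force P=8 kN at a=1 m (b=L-a=3):
  R_A = P = 8 kN
  M_A = Pa = 8·1 = 8 kN·m
Load 2 — uniform load w=2 kN/m over full span:
  R_A = wL = 2·4 = 8 kN
  M_A = wL²/2 = 2·4²/2 = 16 kN·m
Load 3 — point force P=10 kN at a=12/5 m (b=L-a=8/5):
  R_A = P = 10 kN
  M_A = Pa = 10·(12/5) = 24 kN·m
Superposition: R_A = 26 kN, M_A = 48 kN·m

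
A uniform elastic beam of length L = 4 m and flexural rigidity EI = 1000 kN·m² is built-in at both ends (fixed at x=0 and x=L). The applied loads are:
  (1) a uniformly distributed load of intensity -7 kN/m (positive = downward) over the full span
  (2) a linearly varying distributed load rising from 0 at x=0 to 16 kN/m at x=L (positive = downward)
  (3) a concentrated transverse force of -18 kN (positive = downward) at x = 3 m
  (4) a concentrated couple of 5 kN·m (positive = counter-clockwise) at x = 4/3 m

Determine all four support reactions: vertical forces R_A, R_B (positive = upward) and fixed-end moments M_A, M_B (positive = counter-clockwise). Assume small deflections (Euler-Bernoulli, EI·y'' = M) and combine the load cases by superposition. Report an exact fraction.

Load 1 — uniform load w=-7 kN/m over full span:
  R_A = wL/2 = (-7)·4/2 = -14 kN
  M_A = wL²/12 = (-7)·4²/12 = -28/3 kN·m
  R_B = wL/2 = (-7)·4/2 = -14 kN
  M_B = -wL²/12 = -(-7)·4²/12 = 28/3 kN·m
Load 2 — triangular load w₀=16 kN/m (0→w₀ over full span):
  R_A = 3w₀L/20 = 3·16·4/20 = 48/5 kN
  M_A = w₀L²/30 = 16·4²/30 = 128/15 kN·m
  R_B = 7w₀L/20 = 7·16·4/20 = 112/5 kN
  M_B = -w₀L²/20 = -16·4²/20 = -64/5 kN·m
Load 3 — point force P=-18 kN at a=3 m (b=L-a=1):
  R_A = Pb²(3a+b)/L³ = (-18)·1²·(3·3+1)/4³ = -45/16 kN
  M_A = Pab²/L² = (-18)·3·1²/4² = -27/8 kN·m
  R_B = Pa²(a+3b)/L³ = (-18)·3²·(3+3·1)/4³ = -243/16 kN
  M_B = -Pa²b/L² = -(-18)·3²·1/4² = 81/8 kN·m
Load 4 — applied couple M₀=5 kN·m at a=4/3 m (b=L-a=8/3):
  R_A = 6M₀ab/L³ = 6·5·(4/3)·(8/3)/4³ = 5/3 kN
  M_A = M₀b(2a-b)/L² = 5·(8/3)·(2·(4/3)-(8/3))/4² = 0 kN·m
  R_B = -6M₀ab/L³ = -6·5·(4/3)·(8/3)/4³ = -5/3 kN
  M_B = M₀a(2b-a)/L² = 5·(4/3)·(2·(8/3)-(4/3))/4² = 5/3 kN·m
Superposition: R_A = -1331/240 kN, M_A = -167/40 kN·m, R_B = -2029/240 kN, M_B = 333/40 kN·m

R_A = -1331/240 kN, M_A = -167/40 kN·m, R_B = -2029/240 kN, M_B = 333/40 kN·m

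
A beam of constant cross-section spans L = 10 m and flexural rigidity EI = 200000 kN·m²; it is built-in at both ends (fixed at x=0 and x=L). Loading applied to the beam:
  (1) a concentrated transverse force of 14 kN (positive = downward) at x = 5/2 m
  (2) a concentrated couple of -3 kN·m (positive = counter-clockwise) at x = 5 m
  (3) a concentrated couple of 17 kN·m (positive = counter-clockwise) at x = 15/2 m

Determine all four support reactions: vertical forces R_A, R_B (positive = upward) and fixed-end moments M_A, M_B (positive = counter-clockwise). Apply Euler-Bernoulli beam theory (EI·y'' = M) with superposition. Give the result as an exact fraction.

Load 1 — point force P=14 kN at a=5/2 m (b=L-a=15/2):
  R_A = Pb²(3a+b)/L³ = 14·(15/2)²·(3·(5/2)+(15/2))/10³ = 189/16 kN
  M_A = Pab²/L² = 14·(5/2)·(15/2)²/10² = 315/16 kN·m
  R_B = Pa²(a+3b)/L³ = 14·(5/2)²·((5/2)+3·(15/2))/10³ = 35/16 kN
  M_B = -Pa²b/L² = -14·(5/2)²·(15/2)/10² = -105/16 kN·m
Load 2 — applied couple M₀=-3 kN·m at a=5 m (b=L-a=5):
  R_A = 6M₀ab/L³ = 6·(-3)·5·5/10³ = -9/20 kN
  M_A = M₀b(2a-b)/L² = (-3)·5·(2·5-5)/10² = -3/4 kN·m
  R_B = -6M₀ab/L³ = -6·(-3)·5·5/10³ = 9/20 kN
  M_B = M₀a(2b-a)/L² = (-3)·5·(2·5-5)/10² = -3/4 kN·m
Load 3 — applied couple M₀=17 kN·m at a=15/2 m (b=L-a=5/2):
  R_A = 6M₀ab/L³ = 6·17·(15/2)·(5/2)/10³ = 153/80 kN
  M_A = M₀b(2a-b)/L² = 17·(5/2)·(2·(15/2)-(5/2))/10² = 85/16 kN·m
  R_B = -6M₀ab/L³ = -6·17·(15/2)·(5/2)/10³ = -153/80 kN
  M_B = M₀a(2b-a)/L² = 17·(15/2)·(2·(5/2)-(15/2))/10² = -51/16 kN·m
Superposition: R_A = 531/40 kN, M_A = 97/4 kN·m, R_B = 29/40 kN, M_B = -21/2 kN·m

R_A = 531/40 kN, M_A = 97/4 kN·m, R_B = 29/40 kN, M_B = -21/2 kN·m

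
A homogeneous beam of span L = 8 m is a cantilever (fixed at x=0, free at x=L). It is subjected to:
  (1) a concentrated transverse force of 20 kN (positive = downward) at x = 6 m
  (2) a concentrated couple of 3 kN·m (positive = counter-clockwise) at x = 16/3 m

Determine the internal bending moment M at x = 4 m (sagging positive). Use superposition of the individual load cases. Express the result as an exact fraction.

Load 1 — point force P=20 kN at a=6 m (b=L-a=2):
  M_1 = -P(a-x)  [x≤a] = -20·(6-4) = -40 kN·m
Load 2 — applied couple M₀=3 kN·m at a=16/3 m (b=L-a=8/3):
  M_2 = M₀  [x≤a] = 3 = 3 kN·m
Superposition: M = Σ M_i = -37 kN·m ≈ -37.000000 kN·m

M(4) = -37 kN·m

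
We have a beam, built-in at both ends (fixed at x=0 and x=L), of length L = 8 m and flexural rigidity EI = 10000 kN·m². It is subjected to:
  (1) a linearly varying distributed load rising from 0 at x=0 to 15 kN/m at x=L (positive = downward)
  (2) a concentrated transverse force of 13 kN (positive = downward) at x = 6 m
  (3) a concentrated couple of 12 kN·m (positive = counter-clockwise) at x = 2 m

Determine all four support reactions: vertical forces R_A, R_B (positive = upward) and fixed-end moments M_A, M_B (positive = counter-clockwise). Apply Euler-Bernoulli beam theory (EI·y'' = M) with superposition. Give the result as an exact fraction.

R_A = 695/32 kN, M_A = 277/8 kN·m, R_B = 1641/32 kN, M_B = -471/8 kN·m

Load 1 — triangular load w₀=15 kN/m (0→w₀ over full span):
  R_A = 3w₀L/20 = 3·15·8/20 = 18 kN
  M_A = w₀L²/30 = 15·8²/30 = 32 kN·m
  R_B = 7w₀L/20 = 7·15·8/20 = 42 kN
  M_B = -w₀L²/20 = -15·8²/20 = -48 kN·m
Load 2 — point force P=13 kN at a=6 m (b=L-a=2):
  R_A = Pb²(3a+b)/L³ = 13·2²·(3·6+2)/8³ = 65/32 kN
  M_A = Pab²/L² = 13·6·2²/8² = 39/8 kN·m
  R_B = Pa²(a+3b)/L³ = 13·6²·(6+3·2)/8³ = 351/32 kN
  M_B = -Pa²b/L² = -13·6²·2/8² = -117/8 kN·m
Load 3 — applied couple M₀=12 kN·m at a=2 m (b=L-a=6):
  R_A = 6M₀ab/L³ = 6·12·2·6/8³ = 27/16 kN
  M_A = M₀b(2a-b)/L² = 12·6·(2·2-6)/8² = -9/4 kN·m
  R_B = -6M₀ab/L³ = -6·12·2·6/8³ = -27/16 kN
  M_B = M₀a(2b-a)/L² = 12·2·(2·6-2)/8² = 15/4 kN·m
Superposition: R_A = 695/32 kN, M_A = 277/8 kN·m, R_B = 1641/32 kN, M_B = -471/8 kN·m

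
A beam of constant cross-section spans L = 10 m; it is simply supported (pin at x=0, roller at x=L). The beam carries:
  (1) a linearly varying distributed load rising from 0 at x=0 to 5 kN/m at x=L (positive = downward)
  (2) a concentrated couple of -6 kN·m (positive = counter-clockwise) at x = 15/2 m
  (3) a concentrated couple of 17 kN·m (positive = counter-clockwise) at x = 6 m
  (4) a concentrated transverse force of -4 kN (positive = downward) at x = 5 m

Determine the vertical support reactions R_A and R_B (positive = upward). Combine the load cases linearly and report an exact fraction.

Load 1 — triangular load w₀=5 kN/m (0→w₀ over full span):
  R_A = w₀L/6 = 5·10/6 = 25/3 kN
  R_B = w₀L/3 = 5·10/3 = 50/3 kN
Load 2 — applied couple M₀=-6 kN·m at a=15/2 m (b=L-a=5/2):
  R_A = M₀/L = (-6)/10 = -3/5 kN
  R_B = -M₀/L = -(-6)/10 = 3/5 kN
Load 3 — applied couple M₀=17 kN·m at a=6 m (b=L-a=4):
  R_A = M₀/L = 17/10 kN
  R_B = -M₀/L = -17/10 kN
Load 4 — point force P=-4 kN at a=5 m (b=L-a=5):
  R_A = Pb/L = (-4)·5/10 = -2 kN
  R_B = Pa/L = (-4)·5/10 = -2 kN
Superposition: R_A = 223/30 kN, R_B = 407/30 kN

R_A = 223/30 kN, R_B = 407/30 kN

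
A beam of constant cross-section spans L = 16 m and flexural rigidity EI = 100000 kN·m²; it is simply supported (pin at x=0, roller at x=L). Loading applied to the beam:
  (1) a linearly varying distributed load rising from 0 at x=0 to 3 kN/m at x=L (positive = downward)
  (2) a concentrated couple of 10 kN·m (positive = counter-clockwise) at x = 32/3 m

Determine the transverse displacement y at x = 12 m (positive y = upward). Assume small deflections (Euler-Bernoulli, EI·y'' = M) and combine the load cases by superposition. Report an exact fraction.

Load 1 — triangular load w₀=3 kN/m (0→w₀ over full span):
  y_1 = -w₀x(7L⁴-10L²x²+3x⁴)/(360LEI) = -3·12·(7·16⁴-10·16²·12²+3·12⁴)/(360·16·100000) = -119/12500 m
Load 2 — applied couple M₀=10 kN·m at a=32/3 m (b=L-a=16/3):
  y_2 = (M₀x³/(6L)-M₀(x-a)²/2+C₁x)/EI  [x>a] with C₁=M₀(3b²-L²)/(6L)=-160/9 = (10·12³/(6·16)-10·(12-(32/3))²/2+(-160/9)·12)/100000 = -19/45000 m
Superposition: y = Σ y_i = -2237/225000 m ≈ -0.009942 m

y(12) = -2237/225000 m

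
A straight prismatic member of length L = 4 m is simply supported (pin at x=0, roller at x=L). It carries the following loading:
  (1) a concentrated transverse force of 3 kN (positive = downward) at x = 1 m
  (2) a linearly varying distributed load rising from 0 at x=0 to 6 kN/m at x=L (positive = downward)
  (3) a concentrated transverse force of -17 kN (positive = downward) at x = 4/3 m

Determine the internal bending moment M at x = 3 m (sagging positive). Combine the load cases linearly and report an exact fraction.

Load 1 — point force P=3 kN at a=1 m (b=L-a=3):
  M_1 = Pa(L-x)/L  [x>a] = 3·1·(4-3)/4 = 3/4 kN·m
Load 2 — triangular load w₀=6 kN/m (0→w₀ over full span):
  M_2 = w₀Lx/6 - w₀x³/(6L) = 6·4·3/6 - 6·3³/(6·4) = 21/4 kN·m
Load 3 — point force P=-17 kN at a=4/3 m (b=L-a=8/3):
  M_3 = Pa(L-x)/L  [x>a] = (-17)·(4/3)·(4-3)/4 = -17/3 kN·m
Superposition: M = Σ M_i = 1/3 kN·m ≈ 0.333333 kN·m

M(3) = 1/3 kN·m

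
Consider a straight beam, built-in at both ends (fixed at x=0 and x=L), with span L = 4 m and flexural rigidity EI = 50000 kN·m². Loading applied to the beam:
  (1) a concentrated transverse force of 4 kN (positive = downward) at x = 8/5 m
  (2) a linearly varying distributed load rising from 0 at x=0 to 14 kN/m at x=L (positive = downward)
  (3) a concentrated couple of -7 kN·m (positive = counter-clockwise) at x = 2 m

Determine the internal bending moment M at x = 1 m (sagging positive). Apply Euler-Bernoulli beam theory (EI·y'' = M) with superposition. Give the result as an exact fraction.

Load 1 — point force P=4 kN at a=8/5 m (b=L-a=12/5):
  M_1 = Pb²(3a+b)x/L³ - Pab²/L²  [x≤a] = 4·(12/5)²·(3·(8/5)+(12/5))·1/4³ - 4·(8/5)·(12/5)²/4² = 36/125 kN·m
Load 2 — triangular load w₀=14 kN/m (0→w₀ over full span):
  M_2 = 3w₀Lx/20 - w₀L²/30 - w₀x³/(6L) = 3·14·4·1/20 - 14·4²/30 - 14·1³/(6·4) = 7/20 kN·m
Load 3 — applied couple M₀=-7 kN·m at a=2 m (b=L-a=2):
  M_3 = R_Ax - M_A  [x≤a] with R_A=-21/8, M_A=-7/4 = (-21/8)·1 - (-7/4) = -7/8 kN·m
Superposition: M = Σ M_i = -237/1000 kN·m ≈ -0.237000 kN·m

M(1) = -237/1000 kN·m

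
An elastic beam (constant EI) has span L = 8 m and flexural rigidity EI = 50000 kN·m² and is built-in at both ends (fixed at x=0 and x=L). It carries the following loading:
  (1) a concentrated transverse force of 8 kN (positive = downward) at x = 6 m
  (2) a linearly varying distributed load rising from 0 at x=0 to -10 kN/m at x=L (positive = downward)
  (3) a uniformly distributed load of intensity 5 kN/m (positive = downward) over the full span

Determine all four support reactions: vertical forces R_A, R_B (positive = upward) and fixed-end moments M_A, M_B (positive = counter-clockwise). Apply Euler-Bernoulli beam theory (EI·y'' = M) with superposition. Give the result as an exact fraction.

Load 1 — point force P=8 kN at a=6 m (b=L-a=2):
  R_A = Pb²(3a+b)/L³ = 8·2²·(3·6+2)/8³ = 5/4 kN
  M_A = Pab²/L² = 8·6·2²/8² = 3 kN·m
  R_B = Pa²(a+3b)/L³ = 8·6²·(6+3·2)/8³ = 27/4 kN
  M_B = -Pa²b/L² = -8·6²·2/8² = -9 kN·m
Load 2 — triangular load w₀=-10 kN/m (0→w₀ over full span):
  R_A = 3w₀L/20 = 3·(-10)·8/20 = -12 kN
  M_A = w₀L²/30 = (-10)·8²/30 = -64/3 kN·m
  R_B = 7w₀L/20 = 7·(-10)·8/20 = -28 kN
  M_B = -w₀L²/20 = -(-10)·8²/20 = 32 kN·m
Load 3 — uniform load w=5 kN/m over full span:
  R_A = wL/2 = 5·8/2 = 20 kN
  M_A = wL²/12 = 5·8²/12 = 80/3 kN·m
  R_B = wL/2 = 5·8/2 = 20 kN
  M_B = -wL²/12 = -5·8²/12 = -80/3 kN·m
Superposition: R_A = 37/4 kN, M_A = 25/3 kN·m, R_B = -5/4 kN, M_B = -11/3 kN·m

R_A = 37/4 kN, M_A = 25/3 kN·m, R_B = -5/4 kN, M_B = -11/3 kN·m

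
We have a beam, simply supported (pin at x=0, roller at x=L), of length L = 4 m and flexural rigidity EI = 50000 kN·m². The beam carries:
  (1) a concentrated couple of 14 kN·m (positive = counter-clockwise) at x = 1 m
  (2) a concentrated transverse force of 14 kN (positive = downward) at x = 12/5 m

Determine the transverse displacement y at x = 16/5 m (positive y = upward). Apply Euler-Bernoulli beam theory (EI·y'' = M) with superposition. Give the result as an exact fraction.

y(16/5) = -623/6250000 m

Load 1 — applied couple M₀=14 kN·m at a=1 m (b=L-a=3):
  y_1 = (M₀x³/(6L)-M₀(x-a)²/2+C₁x)/EI  [x>a] with C₁=M₀(3b²-L²)/(6L)=77/12 = (14·(16/5)³/(6·4)-14·((16/5)-1)²/2+(77/12)·(16/5))/50000 = 721/6250000 m
Load 2 — point force P=14 kN at a=12/5 m (b=L-a=8/5):
  y_2 = -Pa(L-x)(2Lx-a²-x²)/(6LEI)  [x>a] = -14·(12/5)·(4-(16/5))·(2·4·(16/5)-(12/5)²-(16/5)²)/(6·4·50000) = -84/390625 m
Superposition: y = Σ y_i = -623/6250000 m ≈ -0.000100 m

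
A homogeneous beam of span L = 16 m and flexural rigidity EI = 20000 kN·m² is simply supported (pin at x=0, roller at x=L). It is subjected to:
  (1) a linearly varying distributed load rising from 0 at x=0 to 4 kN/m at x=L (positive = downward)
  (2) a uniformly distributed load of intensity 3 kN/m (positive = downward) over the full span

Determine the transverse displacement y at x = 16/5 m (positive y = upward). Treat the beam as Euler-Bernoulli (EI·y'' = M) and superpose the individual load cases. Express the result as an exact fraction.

y(16/5) = -3636224/29296875 m

Load 1 — triangular load w₀=4 kN/m (0→w₀ over full span):
  y_1 = -w₀x(7L⁴-10L²x²+3x⁴)/(360LEI) = -4·(16/5)·(7·16⁴-10·16²·(16/5)²+3·(16/5)⁴)/(360·16·20000) = -1409024/29296875 m
Load 2 — uniform load w=3 kN/m over full span:
  y_2 = -wx(L³-2Lx²+x³)/(24EI) = -3·(16/5)·(16³-2·16·(16/5)²+(16/5)³)/(24·20000) = -29696/390625 m
Superposition: y = Σ y_i = -3636224/29296875 m ≈ -0.124116 m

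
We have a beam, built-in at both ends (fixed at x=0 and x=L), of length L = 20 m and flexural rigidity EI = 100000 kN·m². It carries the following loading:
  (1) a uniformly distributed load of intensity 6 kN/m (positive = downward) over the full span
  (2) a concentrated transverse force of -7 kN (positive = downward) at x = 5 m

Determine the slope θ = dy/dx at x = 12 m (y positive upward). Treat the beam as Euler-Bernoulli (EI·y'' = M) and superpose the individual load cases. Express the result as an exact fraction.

θ(12) = 349/200000 rad

Load 1 — uniform load w=6 kN/m over full span:
  θ_1 = -wx(L-x)(L-2x)/(12EI) = -6·12·(20-12)·(20-2·12)/(12·100000) = 6/3125 rad
Load 2 — point force P=-7 kN at a=5 m (b=L-a=15):
  θ_2 = Pa²(L-x)(2bL-(3b+a)(L-x))/(2L³EI)  [x>a] = (-7)·5²·(20-12)·(2·15·20-(3·15+5)·(20-12))/(2·20³·100000) = -7/40000 rad
Superposition: θ = Σ θ_i = 349/200000 rad ≈ 0.001745 rad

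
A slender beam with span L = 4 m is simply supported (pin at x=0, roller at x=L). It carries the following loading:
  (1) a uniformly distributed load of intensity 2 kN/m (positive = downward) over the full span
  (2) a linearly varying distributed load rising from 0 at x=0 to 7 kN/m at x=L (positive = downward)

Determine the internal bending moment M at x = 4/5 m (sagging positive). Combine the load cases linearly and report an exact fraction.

M(4/5) = 768/125 kN·m

Load 1 — uniform load w=2 kN/m over full span:
  M_1 = wx(L-x)/2 = 2·(4/5)·(4-(4/5))/2 = 64/25 kN·m
Load 2 — triangular load w₀=7 kN/m (0→w₀ over full span):
  M_2 = w₀Lx/6 - w₀x³/(6L) = 7·4·(4/5)/6 - 7·(4/5)³/(6·4) = 448/125 kN·m
Superposition: M = Σ M_i = 768/125 kN·m ≈ 6.144000 kN·m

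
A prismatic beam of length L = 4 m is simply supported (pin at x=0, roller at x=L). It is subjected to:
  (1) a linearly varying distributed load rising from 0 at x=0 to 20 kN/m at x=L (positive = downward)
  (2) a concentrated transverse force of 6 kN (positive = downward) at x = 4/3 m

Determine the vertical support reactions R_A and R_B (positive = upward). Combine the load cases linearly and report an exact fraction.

Load 1 — triangular load w₀=20 kN/m (0→w₀ over full span):
  R_A = w₀L/6 = 20·4/6 = 40/3 kN
  R_B = w₀L/3 = 20·4/3 = 80/3 kN
Load 2 — point force P=6 kN at a=4/3 m (b=L-a=8/3):
  R_A = Pb/L = 6·(8/3)/4 = 4 kN
  R_B = Pa/L = 6·(4/3)/4 = 2 kN
Superposition: R_A = 52/3 kN, R_B = 86/3 kN

R_A = 52/3 kN, R_B = 86/3 kN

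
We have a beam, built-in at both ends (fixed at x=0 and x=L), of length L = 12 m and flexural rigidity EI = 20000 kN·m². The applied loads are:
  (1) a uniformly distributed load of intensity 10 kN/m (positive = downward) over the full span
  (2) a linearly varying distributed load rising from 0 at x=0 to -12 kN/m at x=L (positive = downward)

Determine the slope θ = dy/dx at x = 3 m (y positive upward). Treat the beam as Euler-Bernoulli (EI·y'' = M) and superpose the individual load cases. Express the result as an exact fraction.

θ(3) = -2241/800000 rad

Load 1 — uniform load w=10 kN/m over full span:
  θ_1 = -wx(L-x)(L-2x)/(12EI) = -10·3·(12-3)·(12-2·3)/(12·20000) = -27/4000 rad
Load 2 — triangular load w₀=-12 kN/m (0→w₀ over full span):
  θ_2 = -w₀(2x(L-x)(L-2x)(x+2L)+x²(L-x)²)/(120LEI) = -(-12)·(2·3·(12-3)·(12-2·3)·(3+2·12)+3²·(12-3)²)/(120·12·20000) = 3159/800000 rad
Superposition: θ = Σ θ_i = -2241/800000 rad ≈ -0.002801 rad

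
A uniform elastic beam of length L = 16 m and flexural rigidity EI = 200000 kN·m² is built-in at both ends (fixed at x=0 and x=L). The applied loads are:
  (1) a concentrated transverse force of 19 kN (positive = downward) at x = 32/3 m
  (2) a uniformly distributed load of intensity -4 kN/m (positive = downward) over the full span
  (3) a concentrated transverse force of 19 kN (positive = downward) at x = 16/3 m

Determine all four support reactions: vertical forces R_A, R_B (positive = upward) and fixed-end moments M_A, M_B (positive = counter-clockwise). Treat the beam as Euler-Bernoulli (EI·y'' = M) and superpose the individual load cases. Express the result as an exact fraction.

R_A = -13 kN, M_A = -160/9 kN·m, R_B = -13 kN, M_B = 160/9 kN·m

Load 1 — point force P=19 kN at a=32/3 m (b=L-a=16/3):
  R_A = Pb²(3a+b)/L³ = 19·(16/3)²·(3·(32/3)+(16/3))/16³ = 133/27 kN
  M_A = Pab²/L² = 19·(32/3)·(16/3)²/16² = 608/27 kN·m
  R_B = Pa²(a+3b)/L³ = 19·(32/3)²·((32/3)+3·(16/3))/16³ = 380/27 kN
  M_B = -Pa²b/L² = -19·(32/3)²·(16/3)/16² = -1216/27 kN·m
Load 2 — uniform load w=-4 kN/m over full span:
  R_A = wL/2 = (-4)·16/2 = -32 kN
  M_A = wL²/12 = (-4)·16²/12 = -256/3 kN·m
  R_B = wL/2 = (-4)·16/2 = -32 kN
  M_B = -wL²/12 = -(-4)·16²/12 = 256/3 kN·m
Load 3 — point force P=19 kN at a=16/3 m (b=L-a=32/3):
  R_A = Pb²(3a+b)/L³ = 19·(32/3)²·(3·(16/3)+(32/3))/16³ = 380/27 kN
  M_A = Pab²/L² = 19·(16/3)·(32/3)²/16² = 1216/27 kN·m
  R_B = Pa²(a+3b)/L³ = 19·(16/3)²·((16/3)+3·(32/3))/16³ = 133/27 kN
  M_B = -Pa²b/L² = -19·(16/3)²·(32/3)/16² = -608/27 kN·m
Superposition: R_A = -13 kN, M_A = -160/9 kN·m, R_B = -13 kN, M_B = 160/9 kN·m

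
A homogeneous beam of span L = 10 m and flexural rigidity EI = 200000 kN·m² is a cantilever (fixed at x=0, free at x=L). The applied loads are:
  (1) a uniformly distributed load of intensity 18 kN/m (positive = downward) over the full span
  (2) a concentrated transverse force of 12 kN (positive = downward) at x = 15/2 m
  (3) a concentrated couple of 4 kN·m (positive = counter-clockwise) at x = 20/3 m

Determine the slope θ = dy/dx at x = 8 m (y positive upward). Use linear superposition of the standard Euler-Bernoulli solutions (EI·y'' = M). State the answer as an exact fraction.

θ(8) = -19721/1200000 rad

Load 1 — uniform load w=18 kN/m over full span:
  θ_1 = -wx(x²-3Lx+3L²)/(6EI) = -18·8·(8²-3·10·8+3·10²)/(6·200000) = -93/6250 rad
Load 2 — point force P=12 kN at a=15/2 m (b=L-a=5/2):
  θ_2 = -Pa²/(2EI)  [x>a] = -12·(15/2)²/(2·200000) = -27/16000 rad
Load 3 — applied couple M₀=4 kN·m at a=20/3 m (b=L-a=10/3):
  θ_3 = M₀a/EI  [x>a] = 4·(20/3)/200000 = 1/7500 rad
Superposition: θ = Σ θ_i = -19721/1200000 rad ≈ -0.016434 rad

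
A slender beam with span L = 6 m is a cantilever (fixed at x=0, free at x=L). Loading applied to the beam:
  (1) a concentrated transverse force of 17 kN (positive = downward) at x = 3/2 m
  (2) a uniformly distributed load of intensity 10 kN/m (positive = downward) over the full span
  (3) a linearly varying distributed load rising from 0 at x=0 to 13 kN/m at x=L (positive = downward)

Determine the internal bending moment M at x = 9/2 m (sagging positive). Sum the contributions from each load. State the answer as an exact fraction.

M(9/2) = -789/32 kN·m

Load 1 — point force P=17 kN at a=3/2 m (b=L-a=9/2):
  M_1 = 0  [x>a] = 0 kN·m
Load 2 — uniform load w=10 kN/m over full span:
  M_2 = -w(L-x)²/2 = -10·(6-(9/2))²/2 = -45/4 kN·m
Load 3 — triangular load w₀=13 kN/m (0→w₀ over full span):
  M_3 = w₀Lx/2 - w₀L²/3 - w₀x³/(6L) = 13·6·(9/2)/2 - 13·6²/3 - 13·(9/2)³/(6·6) = -429/32 kN·m
Superposition: M = Σ M_i = -789/32 kN·m ≈ -24.656250 kN·m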